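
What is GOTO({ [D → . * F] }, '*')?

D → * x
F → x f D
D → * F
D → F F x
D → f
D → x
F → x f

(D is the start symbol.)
GOTO(I, '*') = CLOSURE({ [A → αX.β] : [A → α.Xβ] ∈ I, X = '*' })

Items with dot before '*', with the dot advanced:
  [D → . * F] → [D → * . F]
Closure of the advanced items:
  [D → * . F] has the dot before F: add [F → . x f D], [F → . x f]

GOTO = { [D → * . F], [F → . x f D], [F → . x f] }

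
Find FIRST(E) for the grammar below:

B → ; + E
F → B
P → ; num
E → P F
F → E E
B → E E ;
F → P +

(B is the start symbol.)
To compute FIRST(E), examine every production with E on the left-hand side, reading each right-hand side left to right until a non-nullable symbol is reached.

FIRST sets of the other non-terminals involved (by the same procedure, iterated to a fixed point):
  FIRST(P) = { ';' }

From E → P F:
  - P is a non-terminal: add FIRST(P) \ {ε} = { ';' }
    P is not nullable, so stop

Collecting: FIRST(E) = { ';' }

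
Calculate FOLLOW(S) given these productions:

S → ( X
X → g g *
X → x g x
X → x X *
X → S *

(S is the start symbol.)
{ $, '*' }

To compute FOLLOW(S), find every occurrence of S on a right-hand side N → α S β: add FIRST(β) \ {ε}, and if β is empty or nullable also add FOLLOW(N). Iterate to a fixed point.

S is the start symbol, so $ ∈ FOLLOW(S).
In X → S *: S is followed by '*', add FIRST('*') \ {ε} = { '*' }

Taking the union: FOLLOW(S) = { $, '*' }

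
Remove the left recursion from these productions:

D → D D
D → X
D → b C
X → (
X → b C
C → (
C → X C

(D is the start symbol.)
D is directly left-recursive. The standard transformation for
  A → A α₁ | ... | A α_m | β₁ | ... | β_n
is
  A  → β₁ A' | ... | β_n A'
  A' → α₁ A' | ... | α_m A' | ε

D → X becomes D → X D'
D → b C becomes D → b C D'
D → D D becomes D' → D D'
Add D' → ε

Productions for other non-terminals are unchanged:
  X → (
  X → b C
  C → (
  C → X C

Resulting grammar:
D → X D'
D → b C D'
D' → D D'
D' → ε
X → (
X → b C
C → (
C → X C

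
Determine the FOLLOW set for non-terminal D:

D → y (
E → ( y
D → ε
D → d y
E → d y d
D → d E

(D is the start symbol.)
To compute FOLLOW(D), find every occurrence of D on a right-hand side N → α D β: add FIRST(β) \ {ε}, and if β is empty or nullable also add FOLLOW(N). Iterate to a fixed point.

D is the start symbol, so $ ∈ FOLLOW(D).
D does not occur on any right-hand side.

Taking the union: FOLLOW(D) = { $ }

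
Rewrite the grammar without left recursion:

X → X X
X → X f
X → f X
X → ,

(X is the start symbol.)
X is directly left-recursive. The standard transformation for
  A → A α₁ | ... | A α_m | β₁ | ... | β_n
is
  A  → β₁ A' | ... | β_n A'
  A' → α₁ A' | ... | α_m A' | ε

X → f X becomes X → f X X'
X → , becomes X → , X'
X → X X becomes X' → X X'
X → X f becomes X' → f X'
Add X' → ε

Resulting grammar:
X → f X X'
X → , X'
X' → X X'
X' → f X'
X' → ε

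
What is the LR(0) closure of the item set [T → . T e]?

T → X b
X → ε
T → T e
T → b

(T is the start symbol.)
Start with: [T → . T e]
  [T → . T e] has the dot before T: add [T → . X b], [T → . b]
  [T → . X b] has the dot before X: add [X → .]
No further items can be added.

CLOSURE = { [T → . T e], [T → . X b], [T → . b], [X → .] }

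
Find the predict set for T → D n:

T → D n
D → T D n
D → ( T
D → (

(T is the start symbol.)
{ '(' }

PREDICT(T → D n) = (FIRST(RHS) \ {ε}) ∪ (FOLLOW(T) if ε ∈ FIRST(RHS), i.e. RHS ⇒* ε)
FIRST(D) = { '(' }
FIRST(D n) = { '(' }
ε ∉ FIRST(D n), so FOLLOW(T) is not added.
PREDICT(T → D n) = { '(' }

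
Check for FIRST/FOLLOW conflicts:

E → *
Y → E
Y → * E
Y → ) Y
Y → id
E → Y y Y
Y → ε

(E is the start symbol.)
Yes. Y → E with FOLLOW(Y) on { 'y' }

Nullable non-terminals: Y.
FIRST sets used below: FIRST(E) = { ')', '*', 'id', 'y' }

Y: nullable alternative(s) Y → ε; FOLLOW(Y) = { $, 'y' }
  Y → E: FIRST \ {ε} = { ')', '*', 'id', 'y' } — overlaps FOLLOW(Y) on { 'y' }: CONFLICT
  Y → * E: FIRST \ {ε} = { '*' } — disjoint from FOLLOW(Y)
  Y → ) Y: FIRST \ {ε} = { ')' } — disjoint from FOLLOW(Y)
  Y → id: FIRST \ {ε} = { 'id' } — disjoint from FOLLOW(Y)
  Y → ε: FIRST \ {ε} = { } — this is the only nullable alternative, skip

E has no nullable alternative, so no FIRST/FOLLOW check is needed there.

So the grammar has 1 FIRST/FOLLOW conflict (marked CONFLICT above).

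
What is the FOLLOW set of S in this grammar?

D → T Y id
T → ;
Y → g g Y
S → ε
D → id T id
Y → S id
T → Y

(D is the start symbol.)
{ 'id' }

To compute FOLLOW(S), find every occurrence of S on a right-hand side N → α S β: add FIRST(β) \ {ε}, and if β is empty or nullable also add FOLLOW(N). Iterate to a fixed point.

In Y → S id: S is followed by id, add FIRST(id) \ {ε} = { 'id' }

Taking the union: FOLLOW(S) = { 'id' }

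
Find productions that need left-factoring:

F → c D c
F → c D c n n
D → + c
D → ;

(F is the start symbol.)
Left-factoring is needed when two productions for the same non-terminal
share a common prefix on the right-hand side.

Productions for F:
  F → c D c
  F → c D c n n
Productions for D:
  D → + c
  D → ;

Found common prefix 'c D c' in productions for F

Answer: Yes, F has productions with common prefix 'c D c'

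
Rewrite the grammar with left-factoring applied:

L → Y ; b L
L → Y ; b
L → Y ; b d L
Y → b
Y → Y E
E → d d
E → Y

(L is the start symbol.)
Left-factoring transforms A → αβ₁ | αβ₂ into A → αA' and A' → β₁ | β₂
(α is the longest common prefix among the alternatives). Repeat until
no nonterminal has two alternatives with a common prefix.

Round 1: L has alternatives sharing prefix 'Y ; b'. Introduce L': L → Y ; b L'
  Add: L' → L
  Add: L' → ε
  Add: L' → d L

No remaining common prefixes — done.

Resulting grammar:
L → Y ; b L'
L' → L
L' → ε
L' → d L
Y → b
Y → Y E
E → d d
E → Y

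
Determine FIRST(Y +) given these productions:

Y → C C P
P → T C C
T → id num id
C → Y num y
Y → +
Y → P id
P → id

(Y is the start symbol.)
FIRST sets of the non-terminals involved (from the grammar, by fixed-point iteration):
  FIRST(Y) = { '+', 'id' }

To compute FIRST(Y +), process the symbols left to right:
Symbol Y is a non-terminal. Add FIRST(Y) \ {ε} = { '+', 'id' }
Y is not nullable (ε ∉ FIRST(Y)), so stop here.
FIRST(Y +) = { '+', 'id' }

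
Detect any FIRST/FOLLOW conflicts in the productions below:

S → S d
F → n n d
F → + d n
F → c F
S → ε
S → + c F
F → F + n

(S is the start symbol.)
Yes. S → S d with FOLLOW(S) on { 'd' }

A FIRST/FOLLOW conflict occurs when a non-terminal N has a nullable alternative N → β (β ⇒* ε) and another alternative N → α with FIRST(α) ∩ FOLLOW(N) ≠ ∅: on such a lookahead the parser cannot decide between expanding α and letting N vanish via β.

Nullable non-terminals: S.
FIRST sets used below: FIRST(S) = { '+', 'd', ε }

S: nullable alternative(s) S → ε; FOLLOW(S) = { $, 'd' }
  S → S d: FIRST \ {ε} = { '+', 'd' } — overlaps FOLLOW(S) on { 'd' }: CONFLICT
  S → ε: FIRST \ {ε} = { } — this is the only nullable alternative, skip
  S → + c F: FIRST \ {ε} = { '+' } — disjoint from FOLLOW(S)

F has no nullable alternative, so no FIRST/FOLLOW check is needed there.

So the grammar has 1 FIRST/FOLLOW conflict (marked CONFLICT above).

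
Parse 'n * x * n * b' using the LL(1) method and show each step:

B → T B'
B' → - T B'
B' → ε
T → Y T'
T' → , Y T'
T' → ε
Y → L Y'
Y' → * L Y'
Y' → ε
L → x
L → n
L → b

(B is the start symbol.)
Stack is shown with the top on the left.

Stack           Input            Action
---------------------------------------
B $             n * x * n * b $  output B → T B'
T B' $          n * x * n * b $  output T → Y T'
Y T' B' $       n * x * n * b $  output Y → L Y'
L Y' T' B' $    n * x * n * b $  output L → n
n Y' T' B' $    n * x * n * b $  match 'n'
Y' T' B' $      * x * n * b $    output Y' → * L Y'
* L Y' T' B' $  * x * n * b $    match '*'
L Y' T' B' $    x * n * b $      output L → x
x Y' T' B' $    x * n * b $      match 'x'
Y' T' B' $      * n * b $        output Y' → * L Y'
* L Y' T' B' $  * n * b $        match '*'
L Y' T' B' $    n * b $          output L → n
n Y' T' B' $    n * b $          match 'n'
Y' T' B' $      * b $            output Y' → * L Y'
* L Y' T' B' $  * b $            match '*'
L Y' T' B' $    b $              output L → b
b Y' T' B' $    b $              match 'b'
Y' T' B' $      $                output Y' → ε
T' B' $         $                output T' → ε
B' $            $                output B' → ε
$               $                accept

The string is accepted.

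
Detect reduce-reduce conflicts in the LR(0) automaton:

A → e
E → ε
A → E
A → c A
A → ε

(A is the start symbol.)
Yes — I0: [A → .] vs [E → .]; I3: [A → .] vs [E → .]

Augment with A' → A and build the canonical LR(0) collection (I0 = CLOSURE({[A' → . A]}), then GOTO on every symbol after a dot until no new states appear). It has 6 states:
  I0: { [A → . E], [A → . c A], [A → . e], [A → .], [A' → . A], [E → .] }  — shift, 2 reduces
  I1: { [A' → A .] }  — accept
  I2: { [A → E .] }  — reduce
  I3: { [A → . E], [A → . c A], [A → . e], [A → .], [A → c . A], [E → .] }  — shift, 2 reduces
  I4: { [A → e .] }  — reduce
  I5: { [A → c A .] }  — reduce

I0 contains complete items [A → .], [E → .] — reduce-reduce conflict.
I3 contains complete items [A → .], [E → .] — reduce-reduce conflict.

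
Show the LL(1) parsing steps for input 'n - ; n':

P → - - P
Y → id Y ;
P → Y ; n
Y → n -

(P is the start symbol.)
LL(1) parsing maintains a stack (initially the start symbol over $) and the input. At each step: if the stack top is a terminal, match it against the current input token; if it is a non-terminal N, replace it with the RHS of M[N, lookahead] (the unique production whose predict set contains the lookahead).

Stack is shown with the top on the left.

Stack      Input      Action
----------------------------
P $        n - ; n $  output P → Y ; n
Y ; n $    n - ; n $  output Y → n -
n - ; n $  n - ; n $  match 'n'
- ; n $    - ; n $    match '-'
; n $      ; n $      match ';'
n $        n $        match 'n'
$          $          accept

The string is accepted.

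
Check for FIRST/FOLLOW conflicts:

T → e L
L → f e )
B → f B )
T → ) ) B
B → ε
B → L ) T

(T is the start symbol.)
No FIRST/FOLLOW conflicts.

Nullable non-terminals: B.
FIRST sets used below: FIRST(L) = { 'f' }

B: nullable alternative(s) B → ε; FOLLOW(B) = { $, ')' }
  B → f B ): FIRST \ {ε} = { 'f' } — disjoint from FOLLOW(B)
  B → ε: FIRST \ {ε} = { } — this is the only nullable alternative, skip
  B → L ) T: FIRST \ {ε} = { 'f' } — disjoint from FOLLOW(B)

L, T have no nullable alternative, so no FIRST/FOLLOW check is needed there.

No FIRST/FOLLOW conflicts found.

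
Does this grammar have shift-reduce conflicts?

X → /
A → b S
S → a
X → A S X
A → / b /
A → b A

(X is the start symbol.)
Augment with X' → X and build the canonical LR(0) collection (I0 = CLOSURE({[X' → . X]}), then GOTO on every symbol after a dot until no new states appear). It has 13 states:
  I0: { [A → . / b /], [A → . b A], [A → . b S], [X → . /], [X → . A S X], [X' → . X] }  — shift
  I1: { [A → / . b /], [X → / .] }  — shift, reduce
  I2: { [S → . a], [X → A . S X] }  — shift
  I3: { [X' → X .] }  — accept
  I4: { [A → . / b /], [A → . b A], [A → . b S], [A → b . A], [A → b . S], [S → . a] }  — shift
  I5: { [A → / . b /] }  — shift
  I6: { [A → b A .] }  — reduce
  I7: { [A → b S .] }  — reduce
  I8: { [S → a .] }  — reduce
  I9: { [A → / b . /] }  — shift
  I10: { [A → / b / .] }  — reduce
  I11: { [A → . / b /], [A → . b A], [A → . b S], [X → . /], [X → . A S X], [X → A S . X] }  — shift
  I12: { [X → A S X .] }  — reduce

I1 contains reduce item [X → / .] and shift item [A → / . b /] — shift-reduce conflict.

Answer: Yes — I1: [X → / .] vs [A → / . b /]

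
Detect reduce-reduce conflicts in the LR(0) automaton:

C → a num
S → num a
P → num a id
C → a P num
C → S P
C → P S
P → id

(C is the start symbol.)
No reduce-reduce conflicts

Augment with C' → C and build the canonical LR(0) collection (I0 = CLOSURE({[C' → . C]}), then GOTO on every symbol after a dot until no new states appear). It has 18 states:
  I0: { [C → . P S], [C → . S P], [C → . a P num], [C → . a num], [C' → . C], [P → . id], [P → . num a id], [S → . num a] }  — shift
  I1: { [C' → C .] }  — accept
  I2: { [C → P . S], [S → . num a] }  — shift
  I3: { [C → S . P], [P → . id], [P → . num a id] }  — shift
  I4: { [C → a . P num], [C → a . num], [P → . id], [P → . num a id] }  — shift
  I5: { [P → id .] }  — reduce
  I6: { [P → num . a id], [S → num . a] }  — shift
  I7: { [P → num a . id], [S → num a .] }  — shift, reduce
  I8: { [P → num a id .] }  — reduce
  I9: { [C → a P . num] }  — shift
  I10: { [C → a num .], [P → num . a id] }  — shift, reduce
  I11: { [P → num a . id] }  — shift
  I12: { [C → a P num .] }  — reduce
  I13: { [C → S P .] }  — reduce
  I14: { [P → num . a id] }  — shift
  I15: { [C → P S .] }  — reduce
  I16: { [S → num . a] }  — shift
  I17: { [S → num a .] }  — reduce

No state contains more than one complete item.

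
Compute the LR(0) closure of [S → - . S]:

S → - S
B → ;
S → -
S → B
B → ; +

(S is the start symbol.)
{ [B → . ; +], [B → . ;], [S → - . S], [S → . - S], [S → . -], [S → . B] }

To compute CLOSURE, for each item [A → α.Bβ] where B is a non-terminal, add [B → .γ] for all productions B → γ; repeat for the newly added items until nothing changes.

Start with: [S → - . S]
  [S → - . S] has the dot before S: add [S → . - S], [S → . -], [S → . B]
  [S → . B] has the dot before B: add [B → . ;], [B → . ; +]
No further items can be added.

CLOSURE = { [B → . ; +], [B → . ;], [S → - . S], [S → . - S], [S → . -], [S → . B] }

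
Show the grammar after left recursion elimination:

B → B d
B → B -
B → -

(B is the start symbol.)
B is directly left-recursive. The standard transformation for
  A → A α₁ | ... | A α_m | β₁ | ... | β_n
is
  A  → β₁ A' | ... | β_n A'
  A' → α₁ A' | ... | α_m A' | ε

B → - becomes B → - B'
B → B d becomes B' → d B'
B → B - becomes B' → - B'
Add B' → ε

Resulting grammar:
B → - B'
B' → d B'
B' → - B'
B' → ε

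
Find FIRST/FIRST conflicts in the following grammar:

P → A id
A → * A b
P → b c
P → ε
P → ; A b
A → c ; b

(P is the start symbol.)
No FIRST/FIRST conflicts.

FIRST sets of the non-terminals at (or reachable through a nullable prefix from) the front of some alternative:
  FIRST(A) = { '*', 'c' }

Productions for P:
  P → A id: FIRST = { '*', 'c' }
  P → b c: FIRST = { 'b' }
  P → ε: FIRST = { ε }
  P → ; A b: FIRST = { ';' }
Productions for A:
  A → * A b: FIRST = { '*' }
  A → c ; b: FIRST = { 'c' }

All alternatives of each non-terminal have pairwise disjoint FIRST sets.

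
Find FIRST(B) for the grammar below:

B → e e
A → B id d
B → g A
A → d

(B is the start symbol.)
{ 'e', 'g' }

To compute FIRST(B), examine every production with B on the left-hand side, reading each right-hand side left to right until a non-nullable symbol is reached.

From B → e e:
  - e is a terminal: add 'e' and stop
From B → g A:
  - g is a terminal: add 'g' and stop

Collecting: FIRST(B) = { 'e', 'g' }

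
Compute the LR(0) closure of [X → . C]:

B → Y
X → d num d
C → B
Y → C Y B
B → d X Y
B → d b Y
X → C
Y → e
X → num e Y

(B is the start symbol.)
{ [B → . Y], [B → . d X Y], [B → . d b Y], [C → . B], [X → . C], [Y → . C Y B], [Y → . e] }

To compute CLOSURE, for each item [A → α.Bβ] where B is a non-terminal, add [B → .γ] for all productions B → γ; repeat for the newly added items until nothing changes.

Start with: [X → . C]
  [X → . C] has the dot before C: add [C → . B]
  [C → . B] has the dot before B: add [B → . Y], [B → . d X Y], [B → . d b Y]
  [B → . Y] has the dot before Y: add [Y → . C Y B], [Y → . e]
No further items can be added.

CLOSURE = { [B → . Y], [B → . d X Y], [B → . d b Y], [C → . B], [X → . C], [Y → . C Y B], [Y → . e] }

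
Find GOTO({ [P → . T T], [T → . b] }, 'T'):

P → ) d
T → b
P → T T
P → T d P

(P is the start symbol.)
GOTO(I, 'T') = CLOSURE({ [A → αX.β] : [A → α.Xβ] ∈ I, X = 'T' })

Items with dot before 'T', with the dot advanced:
  [P → . T T] → [P → T . T]
Closure of the advanced items:
  [P → T . T] has the dot before T: add [T → . b]

GOTO = { [P → T . T], [T → . b] }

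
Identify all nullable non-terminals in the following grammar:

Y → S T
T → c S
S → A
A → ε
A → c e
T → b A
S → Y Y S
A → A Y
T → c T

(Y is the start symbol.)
A non-terminal is nullable if it can derive ε (the empty string): either it has an ε-production, or it has a production whose right-hand side consists entirely of nullable non-terminals.

ε-productions: A → ε
So A is immediately nullable.
S → A: every symbol on the right is nullable, so S is nullable too.
No further non-terminal can be added: every production for the remaining non-terminals contains a terminal or a non-nullable non-terminal.
Nullable = { 'A', 'S' }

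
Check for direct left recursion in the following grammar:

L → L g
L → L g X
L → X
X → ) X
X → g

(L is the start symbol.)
Yes, L is left-recursive

Direct left recursion occurs when N → N α for some non-terminal N (the right-hand side begins with the left-hand side itself).

L → L g: LEFT RECURSIVE (starts with L)
L → L g X: LEFT RECURSIVE (starts with L)
L → X: starts with X
X → ) X: starts with ')'
X → g: starts with g

The grammar has direct left recursion on: L.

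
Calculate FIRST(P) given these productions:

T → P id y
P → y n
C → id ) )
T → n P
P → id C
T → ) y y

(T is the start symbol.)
{ 'id', 'y' }

To compute FIRST(P), examine every production with P on the left-hand side, reading each right-hand side left to right until a non-nullable symbol is reached.

From P → y n:
  - y is a terminal: add 'y' and stop
From P → id C:
  - id is a terminal: add 'id' and stop

Collecting: FIRST(P) = { 'id', 'y' }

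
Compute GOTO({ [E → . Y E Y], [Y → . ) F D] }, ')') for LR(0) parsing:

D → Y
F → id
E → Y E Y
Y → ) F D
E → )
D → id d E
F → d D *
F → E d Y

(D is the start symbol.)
GOTO(I, ')') = CLOSURE({ [A → αX.β] : [A → α.Xβ] ∈ I, X = ')' })

Items with dot before ')', with the dot advanced:
  [Y → . ) F D] → [Y → ) . F D]
Closure of the advanced items:
  [Y → ) . F D] has the dot before F: add [F → . id], [F → . d D *], [F → . E d Y]
  [F → . E d Y] has the dot before E: add [E → . Y E Y], [E → . )]
  [E → . Y E Y] has the dot before Y: add [Y → . ) F D]

GOTO = { [E → . )], [E → . Y E Y], [F → . E d Y], [F → . d D *], [F → . id], [Y → ) . F D], [Y → . ) F D] }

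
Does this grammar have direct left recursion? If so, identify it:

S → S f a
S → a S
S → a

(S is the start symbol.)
Yes, S is left-recursive

S → S f a: LEFT RECURSIVE (starts with S)
S → a S: starts with a
S → a: starts with a

The grammar has direct left recursion on: S.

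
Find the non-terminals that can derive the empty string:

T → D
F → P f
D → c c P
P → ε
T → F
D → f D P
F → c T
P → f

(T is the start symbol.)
{ 'P' }

A non-terminal is nullable if it can derive ε (the empty string): either it has an ε-production, or it has a production whose right-hand side consists entirely of nullable non-terminals.

ε-productions: P → ε
So P is immediately nullable.
No further non-terminal can be added: every production for the remaining non-terminals contains a terminal or a non-nullable non-terminal.
Nullable = { 'P' }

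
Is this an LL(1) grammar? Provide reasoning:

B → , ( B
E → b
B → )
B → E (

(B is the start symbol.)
A grammar is LL(1) if for each non-terminal N with multiple productions, the predict sets of those productions are pairwise disjoint, where PREDICT(N → α) = (FIRST(α) \ {ε}) ∪ (FOLLOW(N) if α ⇒* ε).

Relevant sets:
  FIRST(E) = { 'b' }

For B:
  PREDICT(B → ',' '(' B) = { ',' }
  PREDICT(B → ')') = { ')' }
  PREDICT(B → E '(') = { 'b' }
E has a single production, so nothing to check there.

All predict sets are disjoint. The grammar IS LL(1).

Answer: Yes, the grammar is LL(1).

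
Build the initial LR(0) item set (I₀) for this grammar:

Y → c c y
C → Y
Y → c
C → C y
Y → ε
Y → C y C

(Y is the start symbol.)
{ [C → . C y], [C → . Y], [Y → . C y C], [Y → . c c y], [Y → . c], [Y → .], [Y' → . Y] }

First, augment the grammar with Y' → Y
I₀ = CLOSURE({ [Y' → . Y] }):
  [Y' → . Y] has the dot before Y: add [Y → . c c y], [Y → . c], [Y → .], [Y → . C y C]
  [Y → . C y C] has the dot before C: add [C → . Y], [C → . C y]
No further items can be added.

I₀ = { [C → . C y], [C → . Y], [Y → . C y C], [Y → . c c y], [Y → . c], [Y → .], [Y' → . Y] }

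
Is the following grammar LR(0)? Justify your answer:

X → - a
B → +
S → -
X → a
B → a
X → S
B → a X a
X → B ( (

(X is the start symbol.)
No. Shift-reduce conflict between [S → - .] and [X → - . a]

Augment with X' → X and build the canonical LR(0) collection (I0 = CLOSURE({[X' → . X]}), then GOTO on every symbol after a dot until no new states appear). It has 12 states:
  I0: { [B → . +], [B → . a X a], [B → . a], [S → . -], [X → . - a], [X → . B ( (], [X → . S], [X → . a], [X' → . X] }  — shift
  I1: { [B → + .] }  — reduce
  I2: { [S → - .], [X → - . a] }  — shift, reduce
  I3: { [X → B . ( (] }  — shift
  I4: { [X → S .] }  — reduce
  I5: { [X' → X .] }  — accept
  I6: { [B → . +], [B → . a X a], [B → . a], [B → a . X a], [B → a .], [S → . -], [X → . - a], [X → . B ( (], [X → . S], [X → . a], [X → a .] }  — shift, 2 reduces
  I7: { [B → a X . a] }  — shift
  I8: { [B → a X a .] }  — reduce
  I9: { [X → B ( . (] }  — shift
  I10: { [X → B ( ( .] }  — reduce
  I11: { [X → - a .] }  — reduce

Conflict in state I2:
  Shift-reduce conflict between [S → - .] and [X → - . a]
So the grammar is NOT LR(0).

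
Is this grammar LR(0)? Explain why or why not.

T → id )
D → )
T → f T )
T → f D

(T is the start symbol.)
Augment with T' → T and build the canonical LR(0) collection (I0 = CLOSURE({[T' → . T]}), then GOTO on every symbol after a dot until no new states appear). It has 9 states:
  I0: { [T → . f D], [T → . f T )], [T → . id )], [T' → . T] }  — shift
  I1: { [T' → T .] }  — accept
  I2: { [D → . )], [T → . f D], [T → . f T )], [T → . id )], [T → f . D], [T → f . T )] }  — shift
  I3: { [T → id . )] }  — shift
  I4: { [T → id ) .] }  — reduce
  I5: { [D → ) .] }  — reduce
  I6: { [T → f D .] }  — reduce
  I7: { [T → f T . )] }  — shift
  I8: { [T → f T ) .] }  — reduce

Every state is either a pure shift/goto state or contains exactly one complete item and nothing to shift — no conflicts. The grammar is LR(0).

Answer: Yes, the grammar is LR(0)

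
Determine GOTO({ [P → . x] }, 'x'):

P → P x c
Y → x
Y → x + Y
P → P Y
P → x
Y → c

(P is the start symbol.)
{ [P → x .] }

GOTO(I, 'x') = CLOSURE({ [A → αX.β] : [A → α.Xβ] ∈ I, X = 'x' })

Items with dot before 'x', with the dot advanced:
  [P → . x] → [P → x .]
Closure adds nothing (no advanced item has the dot before a non-terminal).

GOTO = { [P → x .] }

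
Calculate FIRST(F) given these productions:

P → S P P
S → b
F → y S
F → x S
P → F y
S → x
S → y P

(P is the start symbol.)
{ 'x', 'y' }

To compute FIRST(F), examine every production with F on the left-hand side, reading each right-hand side left to right until a non-nullable symbol is reached.

From F → y S:
  - y is a terminal: add 'y' and stop
From F → x S:
  - x is a terminal: add 'x' and stop

Collecting: FIRST(F) = { 'x', 'y' }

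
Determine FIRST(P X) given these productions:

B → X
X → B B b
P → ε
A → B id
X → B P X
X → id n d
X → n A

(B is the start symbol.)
{ 'id', 'n' }

FIRST sets of the non-terminals involved (from the grammar, by fixed-point iteration):
  FIRST(P) = { ε }
  FIRST(X) = { 'id', 'n' }

To compute FIRST(P X), process the symbols left to right:
Symbol P is a non-terminal. Add FIRST(P) \ {ε} = { }
P is nullable (ε ∈ FIRST(P)), continue to the next symbol.
Symbol X is a non-terminal. Add FIRST(X) \ {ε} = { 'id', 'n' }
X is not nullable (ε ∉ FIRST(X)), so stop here.
FIRST(P X) = { 'id', 'n' }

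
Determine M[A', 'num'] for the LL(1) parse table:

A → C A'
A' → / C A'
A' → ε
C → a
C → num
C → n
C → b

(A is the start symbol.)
To find M[A', 'num'], we find productions for A' where 'num' is in the predict set (PREDICT(N → α) = (FIRST(α) \ {ε}) ∪ (FOLLOW(N) if α ⇒* ε)).

Relevant sets:
  FOLLOW(A') = { $ }

A' → / C A': PREDICT = { '/' }
A' → ε: PREDICT = { $ }

M[A', 'num'] is empty (no production applies)

Answer: Empty (error entry)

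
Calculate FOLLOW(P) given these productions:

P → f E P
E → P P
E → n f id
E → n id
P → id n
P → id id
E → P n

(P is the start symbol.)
{ $, 'f', 'id', 'n' }

To compute FOLLOW(P), find every occurrence of P on a right-hand side N → α P β: add FIRST(β) \ {ε}, and if β is empty or nullable also add FOLLOW(N). Iterate to a fixed point.

P is the start symbol, so $ ∈ FOLLOW(P).
In P → f E P: P is at the end; this adds FOLLOW(P) to itself — nothing new
In E → P P: P is followed by P, add FIRST(P) \ {ε} = { 'f', 'id' }
In E → P P: P is at the end, add FOLLOW(E)
In E → P n: P is followed by n, add FIRST(n) \ {ε} = { 'n' }

The FOLLOW sets referred to above (computed the same way, to a fixed point):
  FOLLOW(E) = { 'f', 'id' }

Taking the union: FOLLOW(P) = { $, 'f', 'id', 'n' }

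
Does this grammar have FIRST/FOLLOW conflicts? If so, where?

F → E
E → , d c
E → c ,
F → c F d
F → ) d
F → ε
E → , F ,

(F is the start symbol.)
A FIRST/FOLLOW conflict occurs when a non-terminal N has a nullable alternative N → β (β ⇒* ε) and another alternative N → α with FIRST(α) ∩ FOLLOW(N) ≠ ∅: on such a lookahead the parser cannot decide between expanding α and letting N vanish via β.

Nullable non-terminals: F.
FIRST sets used below: FIRST(E) = { ',', 'c' }

F: nullable alternative(s) F → ε; FOLLOW(F) = { $, ',', 'd' }
  F → E: FIRST \ {ε} = { ',', 'c' } — overlaps FOLLOW(F) on { ',' }: CONFLICT
  F → c F d: FIRST \ {ε} = { 'c' } — disjoint from FOLLOW(F)
  F → ) d: FIRST \ {ε} = { ')' } — disjoint from FOLLOW(F)
  F → ε: FIRST \ {ε} = { } — this is the only nullable alternative, skip

E has no nullable alternative, so no FIRST/FOLLOW check is needed there.

So the grammar has 1 FIRST/FOLLOW conflict (marked CONFLICT above).

Answer: Yes. F → E with FOLLOW(F) on { ',' }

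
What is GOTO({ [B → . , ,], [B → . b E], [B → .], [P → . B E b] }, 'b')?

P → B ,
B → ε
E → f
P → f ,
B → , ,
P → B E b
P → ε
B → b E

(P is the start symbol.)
GOTO(I, 'b') = CLOSURE({ [A → αX.β] : [A → α.Xβ] ∈ I, X = 'b' })

Items with dot before 'b', with the dot advanced:
  [B → . b E] → [B → b . E]
Closure of the advanced items:
  [B → b . E] has the dot before E: add [E → . f]

GOTO = { [B → b . E], [E → . f] }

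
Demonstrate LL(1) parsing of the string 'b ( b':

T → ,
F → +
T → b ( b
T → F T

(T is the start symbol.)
Stack is shown with the top on the left.

Stack    Input    Action
------------------------
T $      b ( b $  output T → b ( b
b ( b $  b ( b $  match 'b'
( b $    ( b $    match '('
b $      b $      match 'b'
$        $        accept

The string is accepted.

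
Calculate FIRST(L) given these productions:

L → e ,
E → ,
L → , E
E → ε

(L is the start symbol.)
{ ',', 'e' }

To compute FIRST(L), examine every production with L on the left-hand side, reading each right-hand side left to right until a non-nullable symbol is reached.

From L → e ,:
  - e is a terminal: add 'e' and stop
From L → , E:
  - ',' is a terminal: add ',' and stop

Collecting: FIRST(L) = { ',', 'e' }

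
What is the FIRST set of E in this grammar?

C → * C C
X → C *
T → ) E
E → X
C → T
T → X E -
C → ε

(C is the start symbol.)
To compute FIRST(E), examine every production with E on the left-hand side, reading each right-hand side left to right until a non-nullable symbol is reached.

FIRST sets of the other non-terminals involved (by the same procedure, iterated to a fixed point):
  FIRST(X) = { ')', '*' }

From E → X:
  - X is a non-terminal: add FIRST(X) \ {ε} = { ')', '*' }
    X is not nullable, so stop

Collecting: FIRST(E) = { ')', '*' }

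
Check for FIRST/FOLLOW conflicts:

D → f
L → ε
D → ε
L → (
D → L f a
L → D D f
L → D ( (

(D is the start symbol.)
Yes. D → f with FOLLOW(D) on { 'f' }; D → L f a with FOLLOW(D) on { '(', 'f' }; L → D D f with FOLLOW(L) on { 'f' }; L → D '(' '(' with FOLLOW(L) on { 'f' }

A FIRST/FOLLOW conflict occurs when a non-terminal N has a nullable alternative N → β (β ⇒* ε) and another alternative N → α with FIRST(α) ∩ FOLLOW(N) ≠ ∅: on such a lookahead the parser cannot decide between expanding α and letting N vanish via β.

Nullable non-terminals: D, L.
FIRST sets used below: FIRST(L) = { '(', 'f', ε }, FIRST(D) = { '(', 'f', ε }

D: nullable alternative(s) D → ε; FOLLOW(D) = { $, '(', 'f' }
  D → f: FIRST \ {ε} = { 'f' } — overlaps FOLLOW(D) on { 'f' }: CONFLICT
  D → ε: FIRST \ {ε} = { } — this is the only nullable alternative, skip
  D → L f a: FIRST \ {ε} = { '(', 'f' } — overlaps FOLLOW(D) on { '(', 'f' }: CONFLICT

L: nullable alternative(s) L → ε; FOLLOW(L) = { 'f' }
  L → ε: FIRST \ {ε} = { } — this is the only nullable alternative, skip
  L → (: FIRST \ {ε} = { '(' } — disjoint from FOLLOW(L)
  L → D D f: FIRST \ {ε} = { '(', 'f' } — overlaps FOLLOW(L) on { 'f' }: CONFLICT
  L → D ( (: FIRST \ {ε} = { '(', 'f' } — overlaps FOLLOW(L) on { 'f' }: CONFLICT

So the grammar has 4 FIRST/FOLLOW conflicts (marked CONFLICT above).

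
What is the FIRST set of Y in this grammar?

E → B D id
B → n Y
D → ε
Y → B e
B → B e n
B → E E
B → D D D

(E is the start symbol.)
To compute FIRST(Y), examine every production with Y on the left-hand side, reading each right-hand side left to right until a non-nullable symbol is reached.

FIRST sets of the other non-terminals involved (by the same procedure, iterated to a fixed point):
  FIRST(B) = { 'e', 'id', 'n', ε }

From Y → B e:
  - B is a non-terminal: add FIRST(B) \ {ε} = { 'e', 'id', 'n' }
    B is nullable, so continue to the next symbol
  - e is a terminal: add 'e' and stop

Collecting: FIRST(Y) = { 'e', 'id', 'n' }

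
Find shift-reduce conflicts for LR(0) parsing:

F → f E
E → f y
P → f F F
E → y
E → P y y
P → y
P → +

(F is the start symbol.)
No shift-reduce conflicts

A shift-reduce conflict occurs when an LR(0) state has both:
  - a complete (reduce) item [A → α .] (dot at the end), and
  - a shift item [B → β . c γ] (dot before a terminal).

Augment with F' → F and build the canonical LR(0) collection (I0 = CLOSURE({[F' → . F]}), then GOTO on every symbol after a dot until no new states appear). It has 13 states:
  I0: { [F → . f E], [F' → . F] }  — shift
  I1: { [F' → F .] }  — accept
  I2: { [E → . P y y], [E → . f y], [E → . y], [F → f . E], [P → . +], [P → . f F F], [P → . y] }  — shift
  I3: { [P → + .] }  — reduce
  I4: { [F → f E .] }  — reduce
  I5: { [E → P . y y] }  — shift
  I6: { [E → f . y], [F → . f E], [P → f . F F] }  — shift
  I7: { [E → y .], [P → y .] }  — 2 reduces
  I8: { [F → . f E], [P → f F . F] }  — shift
  I9: { [E → f y .] }  — reduce
  I10: { [P → f F F .] }  — reduce
  I11: { [E → P y . y] }  — shift
  I12: { [E → P y y .] }  — reduce

No state contains both a complete item and a shift item.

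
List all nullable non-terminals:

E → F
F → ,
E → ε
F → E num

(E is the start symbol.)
{ 'E' }

ε-productions: E → ε
So E is immediately nullable.
No further non-terminal can be added: every production for the remaining non-terminals contains a terminal or a non-nullable non-terminal.
Nullable = { 'E' }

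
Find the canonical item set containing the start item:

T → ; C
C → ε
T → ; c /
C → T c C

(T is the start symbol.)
First, augment the grammar with T' → T
I₀ = CLOSURE({ [T' → . T] }):
  [T' → . T] has the dot before T: add [T → . ; C], [T → . ; c /]
No further items can be added.

I₀ = { [T → . ; C], [T → . ; c /], [T' → . T] }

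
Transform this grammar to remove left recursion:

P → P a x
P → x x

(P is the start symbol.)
P is directly left-recursive. The standard transformation for
  A → A α₁ | ... | A α_m | β₁ | ... | β_n
is
  A  → β₁ A' | ... | β_n A'
  A' → α₁ A' | ... | α_m A' | ε

P → x x becomes P → x x P'
P → P a x becomes P' → a x P'
Add P' → ε

Resulting grammar:
P → x x P'
P' → a x P'
P' → ε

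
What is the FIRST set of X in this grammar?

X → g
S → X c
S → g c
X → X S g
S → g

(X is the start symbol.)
{ 'g' }

From X → g:
  - g is a terminal: add 'g' and stop
From X → X S g:
  - X is the symbol being defined: contributes nothing new
    X is not nullable, so stop

Collecting: FIRST(X) = { 'g' }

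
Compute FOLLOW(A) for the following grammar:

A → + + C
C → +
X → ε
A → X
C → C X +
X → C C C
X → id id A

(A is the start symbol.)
{ $, '+' }

To compute FOLLOW(A), find every occurrence of A on a right-hand side N → α A β: add FIRST(β) \ {ε}, and if β is empty or nullable also add FOLLOW(N). Iterate to a fixed point.

A is the start symbol, so $ ∈ FOLLOW(A).
In X → id id A: A is at the end, add FOLLOW(X)

The FOLLOW sets referred to above (computed the same way, to a fixed point):
  FOLLOW(X) = { $, '+' }

Taking the union: FOLLOW(A) = { $, '+' }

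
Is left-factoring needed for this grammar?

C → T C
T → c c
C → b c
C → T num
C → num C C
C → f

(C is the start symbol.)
Left-factoring is needed when two productions for the same non-terminal
share a common prefix on the right-hand side.

Productions for C:
  C → T C
  C → b c
  C → T num
  C → num C C
  C → f

Found common prefix 'T' in productions for C

Answer: Yes, C has productions with common prefix 'T'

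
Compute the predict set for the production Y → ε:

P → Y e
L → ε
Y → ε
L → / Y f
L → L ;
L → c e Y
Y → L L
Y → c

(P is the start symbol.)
{ '/', ';', 'c', 'e', 'f' }

PREDICT(Y → ε) = (FIRST(RHS) \ {ε}) ∪ (FOLLOW(Y) if ε ∈ FIRST(RHS), i.e. RHS ⇒* ε)
The right-hand side is ε (FIRST(ε) = { ε }), so the predict set is FOLLOW(Y) = { '/', ';', 'c', 'e', 'f' }
PREDICT(Y → ε) = { '/', ';', 'c', 'e', 'f' }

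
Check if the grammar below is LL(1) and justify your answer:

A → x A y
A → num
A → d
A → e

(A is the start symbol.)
Yes, the grammar is LL(1).

A grammar is LL(1) if for each non-terminal N with multiple productions, the predict sets of those productions are pairwise disjoint, where PREDICT(N → α) = (FIRST(α) \ {ε}) ∪ (FOLLOW(N) if α ⇒* ε).

For A:
  PREDICT(A → x A y) = { 'x' }
  PREDICT(A → num) = { 'num' }
  PREDICT(A → d) = { 'd' }
  PREDICT(A → e) = { 'e' }

All predict sets are disjoint. The grammar IS LL(1).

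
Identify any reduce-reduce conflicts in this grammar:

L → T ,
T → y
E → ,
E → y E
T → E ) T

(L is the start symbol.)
No reduce-reduce conflicts

Augment with L' → L and build the canonical LR(0) collection (I0 = CLOSURE({[L' → . L]}), then GOTO on every symbol after a dot until no new states appear). It has 11 states:
  I0: { [E → . ,], [E → . y E], [L → . T ,], [L' → . L], [T → . E ) T], [T → . y] }  — shift
  I1: { [E → , .] }  — reduce
  I2: { [T → E . ) T] }  — shift
  I3: { [L' → L .] }  — accept
  I4: { [L → T . ,] }  — shift
  I5: { [E → . ,], [E → . y E], [E → y . E], [T → y .] }  — shift, reduce
  I6: { [E → y E .] }  — reduce
  I7: { [E → . ,], [E → . y E], [E → y . E] }  — shift
  I8: { [L → T , .] }  — reduce
  I9: { [E → . ,], [E → . y E], [T → . E ) T], [T → . y], [T → E ) . T] }  — shift
  I10: { [T → E ) T .] }  — reduce

No state contains more than one complete item.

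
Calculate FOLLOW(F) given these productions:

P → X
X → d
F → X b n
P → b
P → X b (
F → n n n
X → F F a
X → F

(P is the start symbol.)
To compute FOLLOW(F), find every occurrence of F on a right-hand side N → α F β: add FIRST(β) \ {ε}, and if β is empty or nullable also add FOLLOW(N). Iterate to a fixed point.

In X → F F a: F is followed by F a, add FIRST(F a) \ {ε} = { 'd', 'n' }
In X → F F a: F is followed by a, add FIRST(a) \ {ε} = { 'a' }
In X → F: F is at the end, add FOLLOW(X)

The FOLLOW sets referred to above (computed the same way, to a fixed point):
  FOLLOW(X) = { $, 'b' }

Taking the union: FOLLOW(F) = { $, 'a', 'b', 'd', 'n' }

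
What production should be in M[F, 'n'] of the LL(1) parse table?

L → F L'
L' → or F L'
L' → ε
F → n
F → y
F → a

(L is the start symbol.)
To find M[F, 'n'], we find productions for F where 'n' is in the predict set (PREDICT(N → α) = (FIRST(α) \ {ε}) ∪ (FOLLOW(N) if α ⇒* ε)).

F → n: PREDICT = { 'n' }
  'n' is in predict set, so this production goes in M[F, 'n']
F → y: PREDICT = { 'y' }
F → a: PREDICT = { 'a' }

M[F, 'n'] = F → n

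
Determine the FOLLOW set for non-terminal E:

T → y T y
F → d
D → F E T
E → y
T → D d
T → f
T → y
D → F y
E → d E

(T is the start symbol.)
{ 'd', 'f', 'y' }

In D → F E T: E is followed by T, add FIRST(T) \ {ε} = { 'd', 'f', 'y' }
In E → d E: E is at the end; this adds FOLLOW(E) to itself — nothing new

Taking the union: FOLLOW(E) = { 'd', 'f', 'y' }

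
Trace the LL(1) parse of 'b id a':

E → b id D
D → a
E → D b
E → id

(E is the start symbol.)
Stack is shown with the top on the left.

Stack     Input     Action
--------------------------
E $       b id a $  output E → b id D
b id D $  b id a $  match 'b'
id D $    id a $    match 'id'
D $       a $       output D → a
a $       a $       match 'a'
$         $         accept

The string is accepted.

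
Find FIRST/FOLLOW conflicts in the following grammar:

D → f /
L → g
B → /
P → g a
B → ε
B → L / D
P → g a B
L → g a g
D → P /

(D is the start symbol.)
Yes. B → '/' with FOLLOW(B) on { '/' }

A FIRST/FOLLOW conflict occurs when a non-terminal N has a nullable alternative N → β (β ⇒* ε) and another alternative N → α with FIRST(α) ∩ FOLLOW(N) ≠ ∅: on such a lookahead the parser cannot decide between expanding α and letting N vanish via β.

Nullable non-terminals: B.
FIRST sets used below: FIRST(L) = { 'g' }

B: nullable alternative(s) B → ε; FOLLOW(B) = { '/' }
  B → /: FIRST \ {ε} = { '/' } — overlaps FOLLOW(B) on { '/' }: CONFLICT
  B → ε: FIRST \ {ε} = { } — this is the only nullable alternative, skip
  B → L / D: FIRST \ {ε} = { 'g' } — disjoint from FOLLOW(B)

D, L, P have no nullable alternative, so no FIRST/FOLLOW check is needed there.

So the grammar has 1 FIRST/FOLLOW conflict (marked CONFLICT above).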